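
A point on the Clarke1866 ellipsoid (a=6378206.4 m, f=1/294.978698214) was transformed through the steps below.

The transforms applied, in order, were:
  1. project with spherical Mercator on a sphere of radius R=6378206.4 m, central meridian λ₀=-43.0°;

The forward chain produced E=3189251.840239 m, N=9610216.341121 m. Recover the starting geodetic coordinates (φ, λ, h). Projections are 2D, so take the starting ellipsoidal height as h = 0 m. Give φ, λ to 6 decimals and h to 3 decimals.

φ=65.006606°, λ=-14.350775°, h=0.000 m

start: E=3189251.8402, N=9610216.3411 m
→ merc⁻¹: φ=65.00660600°, λ=-14.35077500°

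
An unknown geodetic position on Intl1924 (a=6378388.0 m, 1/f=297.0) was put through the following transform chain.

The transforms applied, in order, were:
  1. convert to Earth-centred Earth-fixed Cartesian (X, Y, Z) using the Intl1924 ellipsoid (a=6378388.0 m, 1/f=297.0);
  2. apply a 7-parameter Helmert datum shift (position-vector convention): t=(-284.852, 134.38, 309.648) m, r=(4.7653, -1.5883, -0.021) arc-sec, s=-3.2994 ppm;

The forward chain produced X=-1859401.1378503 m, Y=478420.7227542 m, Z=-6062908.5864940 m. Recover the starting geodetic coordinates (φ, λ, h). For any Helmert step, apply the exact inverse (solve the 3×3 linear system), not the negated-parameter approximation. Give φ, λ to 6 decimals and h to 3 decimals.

φ=-72.542671°, λ=165.577042°, h=1010.938 m

start: X=-1859401.1379, Y=478420.7228, Z=-6062908.5865 m
→ Helmert⁻¹: X=-1859169.1572, Y=478147.6537, Z=-6063234.9700
→ geod (Bowring, a=6378388.000): φ=-72.54267100°, λ=165.57704200°, h=1010.9380 m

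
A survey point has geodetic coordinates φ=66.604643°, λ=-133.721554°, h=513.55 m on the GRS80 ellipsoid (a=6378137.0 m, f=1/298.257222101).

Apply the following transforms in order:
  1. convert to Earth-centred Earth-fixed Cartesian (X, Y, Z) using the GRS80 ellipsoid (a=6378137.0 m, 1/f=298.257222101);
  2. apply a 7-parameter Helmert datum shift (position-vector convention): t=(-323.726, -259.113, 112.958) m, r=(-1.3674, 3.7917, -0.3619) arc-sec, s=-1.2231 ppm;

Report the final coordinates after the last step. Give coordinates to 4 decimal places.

X=-1755724.7691 m, Y=-1835865.4248 m, Z=5831667.7878 m

start: φ=66.604643°, λ=-133.721554°, h=513.550 m
→ ECEF (a=6378137.000, f=1/298.257222101): X=-1755507.1684, Y=-1835650.2961, Z=5831517.5223
→ Helmert 7p (PV): X=-1755724.7691, Y=-1835865.4248, Z=5831667.7878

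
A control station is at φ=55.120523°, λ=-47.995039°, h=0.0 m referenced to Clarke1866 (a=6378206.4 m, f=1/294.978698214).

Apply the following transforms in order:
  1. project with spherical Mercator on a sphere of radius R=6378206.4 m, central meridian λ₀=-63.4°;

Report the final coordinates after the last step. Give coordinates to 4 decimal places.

start: φ=55.120523°, λ=-47.995039°, h=0.000 m
→ merc (R=6378206.4, λ₀=-63.4°): E=1714891.0736, N=7385372.7515

E=1714891.0736 m, N=7385372.7515 m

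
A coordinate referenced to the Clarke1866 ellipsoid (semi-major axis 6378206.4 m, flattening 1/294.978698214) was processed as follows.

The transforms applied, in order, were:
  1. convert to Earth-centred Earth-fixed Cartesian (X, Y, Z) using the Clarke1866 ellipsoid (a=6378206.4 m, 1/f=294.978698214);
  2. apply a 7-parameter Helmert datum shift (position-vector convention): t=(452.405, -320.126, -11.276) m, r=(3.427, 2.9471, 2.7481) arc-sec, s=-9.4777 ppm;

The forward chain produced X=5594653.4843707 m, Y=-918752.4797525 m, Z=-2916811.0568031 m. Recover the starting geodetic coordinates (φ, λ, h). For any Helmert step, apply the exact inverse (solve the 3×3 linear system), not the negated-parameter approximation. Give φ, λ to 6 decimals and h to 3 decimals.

start: X=5594653.4844, Y=-918752.4798, Z=-2916811.0568 m
→ Helmert⁻¹: X=5594283.5360, Y=-918564.0523, Z=-2916732.2333
→ geod (Bowring, a=6378206.400): φ=-27.38384200°, λ=-9.32458500°, h=1844.8420 m

φ=-27.383842°, λ=-9.324585°, h=1844.842 m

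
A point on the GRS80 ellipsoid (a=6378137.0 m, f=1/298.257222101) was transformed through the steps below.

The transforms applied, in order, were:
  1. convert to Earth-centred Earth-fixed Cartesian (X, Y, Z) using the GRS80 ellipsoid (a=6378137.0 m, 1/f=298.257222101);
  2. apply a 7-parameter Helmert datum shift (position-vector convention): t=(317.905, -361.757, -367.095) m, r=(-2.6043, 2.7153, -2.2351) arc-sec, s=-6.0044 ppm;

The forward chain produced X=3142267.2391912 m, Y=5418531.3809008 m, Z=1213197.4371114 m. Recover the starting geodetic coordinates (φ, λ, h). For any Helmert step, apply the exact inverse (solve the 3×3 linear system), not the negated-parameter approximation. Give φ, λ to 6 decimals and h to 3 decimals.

start: X=3142267.2392, Y=5418531.3809, Z=1213197.4371 m
→ Helmert⁻¹: X=3141893.5027, Y=5418944.3971, Z=1213681.5988
→ geod (Bowring, a=6378137.000): φ=11.03770400°, λ=59.89492500°, h=3038.3510 m

φ=11.037704°, λ=59.894925°, h=3038.351 m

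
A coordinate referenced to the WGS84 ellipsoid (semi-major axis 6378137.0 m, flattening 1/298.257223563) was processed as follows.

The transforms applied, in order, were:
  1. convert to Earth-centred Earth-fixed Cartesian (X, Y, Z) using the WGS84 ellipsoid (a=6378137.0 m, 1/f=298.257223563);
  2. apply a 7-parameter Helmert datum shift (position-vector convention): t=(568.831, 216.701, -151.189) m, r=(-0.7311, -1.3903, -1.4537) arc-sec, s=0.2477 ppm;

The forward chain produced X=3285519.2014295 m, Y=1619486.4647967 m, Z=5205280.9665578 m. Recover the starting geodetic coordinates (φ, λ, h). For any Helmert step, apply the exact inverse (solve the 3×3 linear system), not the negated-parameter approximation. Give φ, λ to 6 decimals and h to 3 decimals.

start: X=3285519.2014, Y=1619486.4648, Z=5205280.9666 m
→ Helmert⁻¹: X=3284973.2309, Y=1619274.0639, Z=5205414.4637
→ geod (Bowring, a=6378137.000): φ=55.05169500°, λ=26.24024200°, h=893.2820 m

φ=55.051695°, λ=26.240242°, h=893.282 m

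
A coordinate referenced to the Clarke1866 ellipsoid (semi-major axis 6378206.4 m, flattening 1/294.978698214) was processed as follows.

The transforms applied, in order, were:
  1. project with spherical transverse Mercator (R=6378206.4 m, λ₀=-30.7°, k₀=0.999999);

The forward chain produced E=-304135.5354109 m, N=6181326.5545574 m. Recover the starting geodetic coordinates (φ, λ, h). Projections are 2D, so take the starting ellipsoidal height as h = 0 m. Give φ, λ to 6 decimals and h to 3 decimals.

φ=55.432584°, λ=-35.517302°, h=0.000 m

start: E=-304135.5354, N=6181326.5546 m
→ tm⁻¹: φ=55.43258400°, λ=-35.51730200°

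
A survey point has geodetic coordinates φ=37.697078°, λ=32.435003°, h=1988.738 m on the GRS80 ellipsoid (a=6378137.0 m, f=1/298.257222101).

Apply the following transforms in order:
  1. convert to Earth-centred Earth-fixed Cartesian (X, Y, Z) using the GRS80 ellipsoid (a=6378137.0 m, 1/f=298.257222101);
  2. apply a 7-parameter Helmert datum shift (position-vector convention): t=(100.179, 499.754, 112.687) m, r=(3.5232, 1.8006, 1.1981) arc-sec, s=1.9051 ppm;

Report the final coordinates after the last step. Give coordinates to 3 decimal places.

X=4266238.652 m, Y=2711477.868 m, Z=3880239.785 m

start: φ=37.697078°, λ=32.435003°, h=1988.738 m
→ ECEF (a=6378137.000, f=1/298.257222101): X=4266112.2212, Y=2711014.4451, Z=3880110.6403
→ Helmert 7p (PV): X=4266238.6522, Y=2711477.8677, Z=3880239.7848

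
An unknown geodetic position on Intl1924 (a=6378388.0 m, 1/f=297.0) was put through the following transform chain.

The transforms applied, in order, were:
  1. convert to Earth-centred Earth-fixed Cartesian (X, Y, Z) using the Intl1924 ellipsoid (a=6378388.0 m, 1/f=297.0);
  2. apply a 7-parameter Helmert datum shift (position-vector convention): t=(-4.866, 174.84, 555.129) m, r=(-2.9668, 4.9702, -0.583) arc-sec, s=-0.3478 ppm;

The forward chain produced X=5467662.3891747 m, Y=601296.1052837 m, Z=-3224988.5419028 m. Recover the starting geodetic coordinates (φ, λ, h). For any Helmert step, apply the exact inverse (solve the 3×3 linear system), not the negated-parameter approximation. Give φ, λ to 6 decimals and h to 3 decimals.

φ=-30.554595°, λ=6.274517°, h=3716.810 m

start: X=5467662.3892, Y=601296.1053, Z=-3224988.5419 m
→ Helmert⁻¹: X=5467745.1776, Y=601183.3212, Z=-3225404.3937
→ geod (Bowring, a=6378388.000): φ=-30.55459500°, λ=6.27451700°, h=3716.8100 m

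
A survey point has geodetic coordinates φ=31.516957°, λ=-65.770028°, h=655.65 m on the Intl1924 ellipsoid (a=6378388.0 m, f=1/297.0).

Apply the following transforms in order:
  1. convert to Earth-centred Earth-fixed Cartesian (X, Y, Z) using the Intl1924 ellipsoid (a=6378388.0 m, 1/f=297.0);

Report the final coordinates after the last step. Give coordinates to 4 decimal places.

X=2233825.7432 m, Y=-4963541.7323 m, Z=3315281.5902 m

start: φ=31.516957°, λ=-65.770028°, h=655.650 m
→ ECEF (a=6378388.000, f=1/297.0): X=2233825.7432, Y=-4963541.7323, Z=3315281.5902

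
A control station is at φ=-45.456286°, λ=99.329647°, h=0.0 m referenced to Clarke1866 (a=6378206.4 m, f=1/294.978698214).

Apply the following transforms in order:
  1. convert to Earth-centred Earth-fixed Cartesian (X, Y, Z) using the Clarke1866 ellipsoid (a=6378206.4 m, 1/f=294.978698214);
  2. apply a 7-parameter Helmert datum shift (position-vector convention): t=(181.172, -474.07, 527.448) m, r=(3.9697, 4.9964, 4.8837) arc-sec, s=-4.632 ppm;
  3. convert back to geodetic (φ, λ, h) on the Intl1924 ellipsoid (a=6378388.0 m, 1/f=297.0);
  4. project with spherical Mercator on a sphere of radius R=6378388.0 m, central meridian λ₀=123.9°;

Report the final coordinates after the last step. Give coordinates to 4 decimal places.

E=-2735127.0677 m, N=-5693426.9085 m

start: φ=-45.456286°, λ=99.329647°, h=0.000 m
→ ECEF (a=6378206.400, f=1/294.978698214): X=-726552.2812, Y=4422440.3454, Z=-4522859.1705
→ Helmert 7p (PV): X=-726582.0105, Y=4422015.6332, Z=-4522208.0609
→ geod (Bowring, a=6378388.000): φ=-45.45351440°, λ=99.33090238°, h=-1010.5576 m
→ merc (R=6378388.0, λ₀=123.9°): E=-2735127.0677, N=-5693426.9085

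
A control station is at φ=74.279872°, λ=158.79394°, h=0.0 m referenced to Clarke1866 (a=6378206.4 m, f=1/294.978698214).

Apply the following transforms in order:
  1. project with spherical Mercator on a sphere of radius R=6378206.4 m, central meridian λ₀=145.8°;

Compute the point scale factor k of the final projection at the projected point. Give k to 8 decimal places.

3.69087283

start: φ=74.279872°, λ=158.793940°, h=0.000 m
→ into merc (λ₀=145.8°): φ=74.27987200°, λ−λ₀=12.99394000°
scale k = 3.69087283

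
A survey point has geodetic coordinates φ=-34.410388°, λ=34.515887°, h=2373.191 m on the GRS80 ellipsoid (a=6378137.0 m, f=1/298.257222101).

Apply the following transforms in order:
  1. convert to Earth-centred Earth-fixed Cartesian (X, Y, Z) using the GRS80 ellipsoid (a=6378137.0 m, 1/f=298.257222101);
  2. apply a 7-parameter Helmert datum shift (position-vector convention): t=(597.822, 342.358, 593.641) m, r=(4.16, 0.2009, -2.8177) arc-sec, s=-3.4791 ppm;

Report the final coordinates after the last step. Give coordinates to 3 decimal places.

start: φ=-34.410388°, λ=34.515887°, h=2373.191 m
→ ECEF (a=6378137.000, f=1/298.257222101): X=4342008.4416, Y=2985952.7099, Z=-3585436.2661
→ Helmert 7p (PV): X=4342628.4549, Y=2986297.6769, Z=-3584774.1588

X=4342628.455 m, Y=2986297.677 m, Z=-3584774.159 m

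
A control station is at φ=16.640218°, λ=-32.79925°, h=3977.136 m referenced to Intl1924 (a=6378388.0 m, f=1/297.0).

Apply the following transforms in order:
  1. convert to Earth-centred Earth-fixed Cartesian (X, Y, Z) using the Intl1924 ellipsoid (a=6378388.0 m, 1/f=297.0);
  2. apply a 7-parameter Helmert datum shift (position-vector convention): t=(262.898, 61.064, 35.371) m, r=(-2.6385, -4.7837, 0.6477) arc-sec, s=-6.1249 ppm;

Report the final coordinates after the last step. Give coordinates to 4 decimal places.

X=5141794.3008 m, Y=-3313315.6226 m, Z=1816067.3834 m

start: φ=16.640218°, λ=-32.799250°, h=3977.136 m
→ ECEF (a=6378388.000, f=1/297.0): X=5141594.6037, Y=-3313436.3546, Z=1815881.5066
→ Helmert 7p (PV): X=5141794.3008, Y=-3313315.6226, Z=1816067.3834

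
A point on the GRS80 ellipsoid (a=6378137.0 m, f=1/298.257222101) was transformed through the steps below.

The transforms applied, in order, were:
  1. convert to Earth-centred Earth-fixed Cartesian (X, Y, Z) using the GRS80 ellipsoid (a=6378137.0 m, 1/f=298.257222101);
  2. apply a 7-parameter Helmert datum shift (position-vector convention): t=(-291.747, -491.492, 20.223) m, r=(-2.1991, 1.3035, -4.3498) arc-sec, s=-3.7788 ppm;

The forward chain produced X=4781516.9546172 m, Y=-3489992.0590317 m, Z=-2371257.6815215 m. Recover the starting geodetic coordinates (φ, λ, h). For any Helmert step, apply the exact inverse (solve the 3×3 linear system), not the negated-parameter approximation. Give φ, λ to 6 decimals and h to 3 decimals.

start: X=4781516.9546, Y=-3489992.0590, Z=-2371257.6815 m
→ Helmert⁻¹: X=4781915.3424, Y=-3489387.6285, Z=-2371293.8478
→ geod (Bowring, a=6378137.000): φ=-21.96310600°, λ=-36.11841700°, h=1789.3790 m

φ=-21.963106°, λ=-36.118417°, h=1789.379 m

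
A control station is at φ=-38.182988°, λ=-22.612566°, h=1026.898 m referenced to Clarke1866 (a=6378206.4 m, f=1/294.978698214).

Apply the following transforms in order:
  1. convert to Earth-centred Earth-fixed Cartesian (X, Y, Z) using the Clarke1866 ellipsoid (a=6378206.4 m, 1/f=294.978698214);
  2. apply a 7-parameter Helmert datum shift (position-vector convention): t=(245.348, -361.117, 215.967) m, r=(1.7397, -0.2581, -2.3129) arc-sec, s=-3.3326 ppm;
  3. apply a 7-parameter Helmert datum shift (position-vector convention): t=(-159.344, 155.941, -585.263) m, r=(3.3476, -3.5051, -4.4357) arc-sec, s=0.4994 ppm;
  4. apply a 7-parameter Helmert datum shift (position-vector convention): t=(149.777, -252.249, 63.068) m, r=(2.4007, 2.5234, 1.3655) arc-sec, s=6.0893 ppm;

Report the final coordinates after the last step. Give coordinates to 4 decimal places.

X=4635084.2685 m, Y=-1930941.1514 m, Z=-3922230.7811 m

start: φ=-38.182988°, λ=-22.612566°, h=1026.898 m
→ ECEF (a=6378206.400, f=1/294.978698214): X=4634860.2184, Y=-1930498.8499, Z=-3921869.5507
→ Helmert 7p (PV): X=4635073.3806, Y=-1930872.4269, Z=-3921650.9964
→ Helmert 7p (PV): X=4634941.4696, Y=-1930753.4799, Z=-3922190.7905
→ Helmert 7p (PV): X=4635084.2685, Y=-1930941.1514, Z=-3922230.7811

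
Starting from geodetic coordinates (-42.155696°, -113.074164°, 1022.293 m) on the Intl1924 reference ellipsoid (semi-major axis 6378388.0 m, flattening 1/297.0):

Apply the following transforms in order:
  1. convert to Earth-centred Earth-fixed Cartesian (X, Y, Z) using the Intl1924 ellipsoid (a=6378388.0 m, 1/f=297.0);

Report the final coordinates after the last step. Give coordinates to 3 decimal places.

start: φ=-42.155696°, λ=-113.074164°, h=1022.293 m
→ ECEF (a=6378388.000, f=1/297.0): X=-1856294.5910, Y=-4357465.4130, Z=-4259199.5904

X=-1856294.591 m, Y=-4357465.413 m, Z=-4259199.590 m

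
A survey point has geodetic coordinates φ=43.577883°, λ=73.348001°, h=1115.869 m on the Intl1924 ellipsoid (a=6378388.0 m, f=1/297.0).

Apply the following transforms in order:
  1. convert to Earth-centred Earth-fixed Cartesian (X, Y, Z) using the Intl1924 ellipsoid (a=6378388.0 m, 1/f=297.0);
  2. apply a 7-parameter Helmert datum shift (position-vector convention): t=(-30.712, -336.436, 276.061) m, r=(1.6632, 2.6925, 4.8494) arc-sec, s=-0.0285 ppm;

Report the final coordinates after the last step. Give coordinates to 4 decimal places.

X=1326385.6285 m, Y=4434487.8821 m, Z=4375375.0626 m

start: φ=43.577883°, λ=73.348001°, h=1115.869 m
→ ECEF (a=6378388.000, f=1/297.0): X=1326463.5330, Y=4434828.5368, Z=4375080.6815
→ Helmert 7p (PV): X=1326385.6285, Y=4434487.8821, Z=4375375.0626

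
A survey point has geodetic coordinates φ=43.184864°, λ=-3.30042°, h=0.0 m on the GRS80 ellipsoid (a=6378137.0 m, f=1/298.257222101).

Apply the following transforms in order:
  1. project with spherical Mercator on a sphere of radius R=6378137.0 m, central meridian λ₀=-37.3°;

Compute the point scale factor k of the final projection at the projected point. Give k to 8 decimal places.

1.37146097

start: φ=43.184864°, λ=-3.300420°, h=0.000 m
→ into merc (λ₀=-37.3°): φ=43.18486400°, λ−λ₀=33.99958000°
scale k = 1.37146097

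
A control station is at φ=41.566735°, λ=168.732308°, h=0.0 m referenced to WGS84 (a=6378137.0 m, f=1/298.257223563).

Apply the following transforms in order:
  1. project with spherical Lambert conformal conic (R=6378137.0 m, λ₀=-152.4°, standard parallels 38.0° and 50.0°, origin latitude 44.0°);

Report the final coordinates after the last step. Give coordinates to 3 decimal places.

E=-3104165.228 m, N=477186.408 m

start: φ=41.566735°, λ=168.732308°, h=0.000 m
→ lcc (R=6378137.0, λ₀=-152.4°): E=-3104165.2278, N=477186.4085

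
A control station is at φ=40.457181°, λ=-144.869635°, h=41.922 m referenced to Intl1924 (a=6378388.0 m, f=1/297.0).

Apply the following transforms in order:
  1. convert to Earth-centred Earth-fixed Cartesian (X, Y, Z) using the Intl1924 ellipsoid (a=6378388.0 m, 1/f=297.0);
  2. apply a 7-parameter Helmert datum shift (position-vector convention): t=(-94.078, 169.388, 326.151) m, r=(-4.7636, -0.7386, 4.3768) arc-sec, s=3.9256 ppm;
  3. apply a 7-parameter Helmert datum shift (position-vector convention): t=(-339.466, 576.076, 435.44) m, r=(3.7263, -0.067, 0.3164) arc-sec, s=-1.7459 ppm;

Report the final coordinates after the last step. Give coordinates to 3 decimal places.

X=-3975262.933 m, Y=-2796062.847 m, Z=4117608.820 m

start: φ=40.457181°, λ=-144.869635°, h=41.922 m
→ ECEF (a=6378388.000, f=1/297.0): X=-3974868.2810, Y=-2796732.4703, Z=4116839.7126
→ Helmert 7p (PV): X=-3974933.3595, Y=-2796563.3284, Z=4117232.3809
→ Helmert 7p (PV): X=-3975262.9333, Y=-2796062.8474, Z=4117608.8199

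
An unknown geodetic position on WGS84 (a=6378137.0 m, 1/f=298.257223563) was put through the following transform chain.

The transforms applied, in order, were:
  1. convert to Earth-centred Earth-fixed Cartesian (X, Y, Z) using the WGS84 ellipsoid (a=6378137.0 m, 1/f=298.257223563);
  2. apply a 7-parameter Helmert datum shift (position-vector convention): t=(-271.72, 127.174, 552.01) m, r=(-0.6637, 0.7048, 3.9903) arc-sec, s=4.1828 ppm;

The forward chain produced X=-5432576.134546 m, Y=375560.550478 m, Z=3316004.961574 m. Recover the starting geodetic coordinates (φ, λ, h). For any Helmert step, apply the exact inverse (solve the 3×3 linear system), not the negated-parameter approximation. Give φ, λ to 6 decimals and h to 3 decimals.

start: X=-5432576.1345, Y=375560.5505, Z=3316004.9616 m
→ Helmert⁻¹: X=-5432285.7563, Y=375526.2285, Z=3315421.7301
→ geod (Bowring, a=6378137.000): φ=31.50690300°, λ=176.04551500°, h=2836.0680 m

φ=31.506903°, λ=176.045515°, h=2836.068 m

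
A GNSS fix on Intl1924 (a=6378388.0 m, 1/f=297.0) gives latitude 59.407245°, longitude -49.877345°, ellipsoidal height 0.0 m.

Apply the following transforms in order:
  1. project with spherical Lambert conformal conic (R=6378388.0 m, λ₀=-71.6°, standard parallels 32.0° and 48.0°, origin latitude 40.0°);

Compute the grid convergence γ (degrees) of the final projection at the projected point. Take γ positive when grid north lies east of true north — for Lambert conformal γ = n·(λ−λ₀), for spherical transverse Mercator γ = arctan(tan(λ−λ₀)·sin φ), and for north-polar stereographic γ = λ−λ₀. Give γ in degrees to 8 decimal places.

14.00893524

start: φ=59.407245°, λ=-49.877345°, h=0.000 m
→ into lcc (λ₀=-71.6°): φ=59.40724500°, λ−λ₀=21.72265500°
convergence γ = 14.00893524°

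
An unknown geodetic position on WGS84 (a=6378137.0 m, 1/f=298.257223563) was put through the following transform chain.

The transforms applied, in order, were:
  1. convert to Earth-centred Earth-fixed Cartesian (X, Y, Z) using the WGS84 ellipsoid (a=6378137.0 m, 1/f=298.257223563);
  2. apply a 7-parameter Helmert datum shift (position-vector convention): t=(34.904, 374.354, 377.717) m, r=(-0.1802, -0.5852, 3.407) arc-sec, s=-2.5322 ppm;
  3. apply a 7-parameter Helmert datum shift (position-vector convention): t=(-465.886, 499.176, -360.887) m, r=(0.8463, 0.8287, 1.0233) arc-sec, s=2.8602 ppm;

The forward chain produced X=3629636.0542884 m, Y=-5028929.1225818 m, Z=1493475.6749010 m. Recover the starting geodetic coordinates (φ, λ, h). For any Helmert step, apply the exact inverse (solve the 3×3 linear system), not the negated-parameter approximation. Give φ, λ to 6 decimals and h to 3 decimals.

φ=13.625258°, λ=-54.182796°, h=3220.119 m

start: X=3629636.0543, Y=-5028929.1226, Z=1493475.6749 m
→ Helmert⁻¹: X=3630060.6042, Y=-5029425.7932, Z=1493867.5092
→ Helmert⁻¹: X=3629956.0479, Y=-5029874.1467, Z=1493478.8811
→ geod (Bowring, a=6378137.000): φ=13.62525800°, λ=-54.18279600°, h=3220.1190 m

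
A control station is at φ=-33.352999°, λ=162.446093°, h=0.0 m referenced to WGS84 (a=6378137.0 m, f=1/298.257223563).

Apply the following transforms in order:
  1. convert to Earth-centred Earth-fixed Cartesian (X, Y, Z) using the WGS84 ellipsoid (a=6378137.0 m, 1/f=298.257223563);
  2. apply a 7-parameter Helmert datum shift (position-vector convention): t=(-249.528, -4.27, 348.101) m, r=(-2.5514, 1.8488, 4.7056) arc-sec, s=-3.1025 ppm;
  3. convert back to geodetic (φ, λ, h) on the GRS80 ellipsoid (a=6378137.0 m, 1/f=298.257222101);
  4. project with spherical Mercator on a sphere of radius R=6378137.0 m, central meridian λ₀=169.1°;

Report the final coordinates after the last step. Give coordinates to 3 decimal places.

start: φ=-33.352999°, λ=162.446093°, h=0.000 m
→ ECEF (a=6378137.000, f=1/298.257223563): X=-5084710.0660, Y=1608464.0516, Z=-3486726.9300
→ Helmert 7p (PV): X=-5085011.7654, Y=1608295.6632, Z=-3486342.3320
→ geod (Bowring, a=6378137.000): φ=-33.34892829°, λ=162.44879531°, h=-13.5771 m
→ merc (R=6378137.0, λ₀=169.1°): E=-740408.7189, N=-3941710.4714

E=-740408.719 m, N=-3941710.471 m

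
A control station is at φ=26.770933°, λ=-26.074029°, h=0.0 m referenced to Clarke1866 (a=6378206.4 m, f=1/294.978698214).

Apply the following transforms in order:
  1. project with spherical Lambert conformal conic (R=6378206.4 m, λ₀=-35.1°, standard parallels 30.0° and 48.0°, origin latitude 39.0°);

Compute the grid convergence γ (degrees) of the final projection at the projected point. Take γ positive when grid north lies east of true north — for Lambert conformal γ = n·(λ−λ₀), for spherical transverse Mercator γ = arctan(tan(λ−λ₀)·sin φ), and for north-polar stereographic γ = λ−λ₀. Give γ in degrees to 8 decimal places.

start: φ=26.770933°, λ=-26.074029°, h=0.000 m
→ into lcc (λ₀=-35.1°): φ=26.77093300°, λ−λ₀=9.02597100°
convergence γ = 5.70391391°

5.70391391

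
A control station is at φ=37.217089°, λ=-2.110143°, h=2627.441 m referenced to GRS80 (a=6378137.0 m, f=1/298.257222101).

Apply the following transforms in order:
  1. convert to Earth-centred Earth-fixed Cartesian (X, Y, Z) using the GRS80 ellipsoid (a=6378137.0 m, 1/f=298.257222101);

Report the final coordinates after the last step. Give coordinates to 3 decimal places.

start: φ=37.217089°, λ=-2.110143°, h=2627.441 m
→ ECEF (a=6378137.000, f=1/298.257222101): X=5084099.9405, Y=-187326.7296, Z=3838195.9185

X=5084099.940 m, Y=-187326.730 m, Z=3838195.918 m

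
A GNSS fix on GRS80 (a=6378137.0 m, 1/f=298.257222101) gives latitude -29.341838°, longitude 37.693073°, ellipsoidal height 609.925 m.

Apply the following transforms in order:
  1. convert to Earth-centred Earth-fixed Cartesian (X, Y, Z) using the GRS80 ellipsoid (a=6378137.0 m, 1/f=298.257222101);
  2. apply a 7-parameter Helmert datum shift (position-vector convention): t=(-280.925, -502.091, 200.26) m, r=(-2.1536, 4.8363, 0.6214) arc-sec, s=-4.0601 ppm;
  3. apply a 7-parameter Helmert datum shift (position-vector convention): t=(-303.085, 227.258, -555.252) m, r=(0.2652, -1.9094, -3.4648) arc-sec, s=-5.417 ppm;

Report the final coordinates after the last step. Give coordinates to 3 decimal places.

X=4402870.085 m, Y=3402159.633 m, Z=-3107702.596 m

start: φ=-29.341838°, λ=37.693073°, h=609.925 m
→ ECEF (a=6378137.000, f=1/298.257222101): X=4403493.0229, Y=3402555.8540, Z=-3107283.4107
→ Helmert 7p (PV): X=4403111.1124, Y=3402020.7715, Z=-3107209.3090
→ Helmert 7p (PV): X=4402870.0853, Y=3402159.6334, Z=-3107702.5957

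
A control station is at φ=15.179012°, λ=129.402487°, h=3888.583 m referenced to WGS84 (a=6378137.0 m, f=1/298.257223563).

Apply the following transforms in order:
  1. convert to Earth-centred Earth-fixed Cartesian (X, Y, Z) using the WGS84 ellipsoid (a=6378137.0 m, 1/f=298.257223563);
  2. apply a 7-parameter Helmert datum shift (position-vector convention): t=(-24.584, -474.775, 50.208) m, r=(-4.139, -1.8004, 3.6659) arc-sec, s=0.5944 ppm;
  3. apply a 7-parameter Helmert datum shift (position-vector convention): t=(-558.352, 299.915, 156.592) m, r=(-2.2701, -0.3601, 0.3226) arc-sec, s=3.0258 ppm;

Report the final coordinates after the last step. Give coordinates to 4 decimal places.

start: φ=15.179012°, λ=129.402487°, h=3888.583 m
→ ECEF (a=6378137.000, f=1/298.257223563): X=-3910645.2083, Y=4760476.0863, Z=1660242.9429
→ Helmert 7p (PV): X=-3910771.2153, Y=4759967.9530, Z=1660164.4775
→ Helmert 7p (PV): X=-3911351.7435, Y=4760294.4256, Z=1660266.8781

X=-3911351.7435 m, Y=4760294.4256 m, Z=1660266.8781 m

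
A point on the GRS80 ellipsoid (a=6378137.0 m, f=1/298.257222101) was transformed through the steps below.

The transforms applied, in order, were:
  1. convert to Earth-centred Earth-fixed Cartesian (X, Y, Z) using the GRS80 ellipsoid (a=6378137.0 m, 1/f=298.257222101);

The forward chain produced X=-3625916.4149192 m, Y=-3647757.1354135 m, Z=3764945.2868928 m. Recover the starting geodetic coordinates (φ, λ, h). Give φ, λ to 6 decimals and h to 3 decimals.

φ=36.388071°, λ=-134.827958°, h=3374.988 m

start: X=-3625916.4149, Y=-3647757.1354, Z=3764945.2869 m
→ geod (Bowring, a=6378137.000): φ=36.38807100°, λ=-134.82795800°, h=3374.9880 m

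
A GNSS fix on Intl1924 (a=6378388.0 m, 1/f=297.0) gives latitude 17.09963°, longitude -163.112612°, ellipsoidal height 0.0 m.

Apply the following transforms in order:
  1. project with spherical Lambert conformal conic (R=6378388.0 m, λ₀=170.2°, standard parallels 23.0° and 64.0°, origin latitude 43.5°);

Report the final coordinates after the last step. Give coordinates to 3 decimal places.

E=2901710.842 m, N=-2376779.612 m

start: φ=17.099630°, λ=-163.112612°, h=0.000 m
→ lcc (R=6378388.0, λ₀=170.2°): E=2901710.8424, N=-2376779.6119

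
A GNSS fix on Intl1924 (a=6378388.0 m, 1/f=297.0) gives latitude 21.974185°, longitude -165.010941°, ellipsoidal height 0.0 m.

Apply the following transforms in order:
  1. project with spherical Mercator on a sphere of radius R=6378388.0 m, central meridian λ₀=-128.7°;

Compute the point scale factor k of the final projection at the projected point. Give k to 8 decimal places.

1.07833855

start: φ=21.974185°, λ=-165.010941°, h=0.000 m
→ into merc (λ₀=-128.7°): φ=21.97418500°, λ−λ₀=-36.31094100°
scale k = 1.07833855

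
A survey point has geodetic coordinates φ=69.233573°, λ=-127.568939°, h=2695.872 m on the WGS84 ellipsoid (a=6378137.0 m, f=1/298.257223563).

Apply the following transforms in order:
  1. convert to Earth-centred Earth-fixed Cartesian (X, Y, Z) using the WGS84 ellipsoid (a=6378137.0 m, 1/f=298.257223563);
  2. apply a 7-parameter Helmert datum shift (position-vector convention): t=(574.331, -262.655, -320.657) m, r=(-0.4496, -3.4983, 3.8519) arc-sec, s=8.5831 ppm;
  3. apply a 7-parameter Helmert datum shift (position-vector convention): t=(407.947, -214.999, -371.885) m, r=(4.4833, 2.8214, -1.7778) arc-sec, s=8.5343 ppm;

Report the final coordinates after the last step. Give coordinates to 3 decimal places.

X=-1382505.488 m, Y=-1799117.512 m, Z=5943150.873 m

start: φ=69.233573°, λ=-127.568939°, h=2695.872 m
→ ECEF (a=6378137.000, f=1/298.257223563): X=-1383462.6612, Y=-1798478.9231, Z=5943781.3999
→ Helmert 7p (PV): X=-1382967.4274, Y=-1798769.8944, Z=5943492.2152
→ Helmert 7p (PV): X=-1382505.4879, Y=-1799117.5115, Z=5943150.8731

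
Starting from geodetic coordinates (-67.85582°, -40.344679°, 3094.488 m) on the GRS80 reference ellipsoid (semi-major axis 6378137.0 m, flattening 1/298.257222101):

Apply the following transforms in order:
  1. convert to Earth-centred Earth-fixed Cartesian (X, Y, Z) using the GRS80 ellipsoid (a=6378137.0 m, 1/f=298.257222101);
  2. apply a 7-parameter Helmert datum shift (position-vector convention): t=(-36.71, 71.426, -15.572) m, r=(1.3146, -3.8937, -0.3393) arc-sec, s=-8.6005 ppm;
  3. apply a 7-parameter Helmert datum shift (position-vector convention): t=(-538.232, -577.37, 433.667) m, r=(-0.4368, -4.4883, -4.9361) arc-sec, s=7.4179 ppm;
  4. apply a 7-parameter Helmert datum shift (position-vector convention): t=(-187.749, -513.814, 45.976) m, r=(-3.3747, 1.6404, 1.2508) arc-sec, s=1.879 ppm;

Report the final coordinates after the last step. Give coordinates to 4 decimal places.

start: φ=-67.855820°, λ=-40.344679°, h=3094.488 m
→ ECEF (a=6378137.000, f=1/298.257222101): X=1838541.7230, Y=-1561663.2076, Z=-5887916.4104
→ Helmert 7p (PV): X=1838597.7781, Y=-1561543.8493, Z=-5887856.5902
→ Helmert 7p (PV): X=1838163.9353, Y=-1562189.2709, Z=-5887423.2838
→ Helmert 7p (PV): X=1837942.2914, Y=-1562791.1979, Z=-5887377.4300

X=1837942.2914 m, Y=-1562791.1979 m, Z=-5887377.4300 m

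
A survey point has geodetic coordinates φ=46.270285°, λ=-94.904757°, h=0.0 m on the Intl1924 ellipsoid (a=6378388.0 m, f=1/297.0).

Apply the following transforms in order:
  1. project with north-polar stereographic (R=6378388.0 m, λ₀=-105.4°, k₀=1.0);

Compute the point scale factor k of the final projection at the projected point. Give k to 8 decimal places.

1.16102975

start: φ=46.270285°, λ=-94.904757°, h=0.000 m
→ into stereo (λ₀=-105.4°): φ=46.27028500°, λ−λ₀=10.49524300°
scale k = 1.16102975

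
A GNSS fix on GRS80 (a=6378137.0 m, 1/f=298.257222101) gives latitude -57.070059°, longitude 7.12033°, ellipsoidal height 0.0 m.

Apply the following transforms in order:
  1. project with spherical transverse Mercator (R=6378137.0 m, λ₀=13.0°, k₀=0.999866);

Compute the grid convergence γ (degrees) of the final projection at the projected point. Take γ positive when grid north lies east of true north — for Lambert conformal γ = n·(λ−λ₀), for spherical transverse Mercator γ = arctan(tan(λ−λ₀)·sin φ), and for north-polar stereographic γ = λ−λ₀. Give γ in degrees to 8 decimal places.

start: φ=-57.070059°, λ=7.120330°, h=0.000 m
→ into tm (λ₀=13.0°): φ=-57.07005900°, λ−λ₀=-5.87967000°
convergence γ = 4.94013616°

4.94013616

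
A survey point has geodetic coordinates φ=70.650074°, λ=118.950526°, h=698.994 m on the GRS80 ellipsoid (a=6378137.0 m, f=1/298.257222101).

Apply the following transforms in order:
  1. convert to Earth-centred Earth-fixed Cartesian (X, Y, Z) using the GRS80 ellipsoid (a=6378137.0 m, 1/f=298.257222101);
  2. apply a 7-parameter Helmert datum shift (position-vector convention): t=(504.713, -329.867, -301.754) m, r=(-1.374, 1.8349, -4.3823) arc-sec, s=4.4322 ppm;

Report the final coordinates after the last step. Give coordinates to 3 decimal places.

start: φ=70.650074°, λ=118.950526°, h=698.994 m
→ ECEF (a=6378137.000, f=1/298.257222101): X=-1026130.8757, Y=1854964.7540, Z=5996117.7858
→ Helmert 7p (PV): X=-1025537.9592, Y=1854704.8522, Z=5995839.3795

X=-1025537.959 m, Y=1854704.852 m, Z=5995839.380 m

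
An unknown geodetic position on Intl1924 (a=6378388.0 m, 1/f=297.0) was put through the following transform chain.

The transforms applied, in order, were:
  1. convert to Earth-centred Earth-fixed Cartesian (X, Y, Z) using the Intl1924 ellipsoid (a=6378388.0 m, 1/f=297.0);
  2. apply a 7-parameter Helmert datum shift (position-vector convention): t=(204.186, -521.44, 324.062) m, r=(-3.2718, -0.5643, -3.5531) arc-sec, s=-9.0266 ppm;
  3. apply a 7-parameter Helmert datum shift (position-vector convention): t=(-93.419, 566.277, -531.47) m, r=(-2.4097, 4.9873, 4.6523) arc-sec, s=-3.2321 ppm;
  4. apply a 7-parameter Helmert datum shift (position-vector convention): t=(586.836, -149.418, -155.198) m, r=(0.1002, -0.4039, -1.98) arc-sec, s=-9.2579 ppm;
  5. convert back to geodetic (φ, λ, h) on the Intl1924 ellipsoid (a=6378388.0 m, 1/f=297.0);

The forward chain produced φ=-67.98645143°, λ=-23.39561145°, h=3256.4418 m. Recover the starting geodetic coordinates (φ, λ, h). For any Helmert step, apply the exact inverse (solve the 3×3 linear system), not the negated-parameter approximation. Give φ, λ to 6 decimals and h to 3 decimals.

start: φ=-67.986451°, λ=-23.395611°, h=3256.442 m
→ ECEF (a=6378388.000, f=1/297.0): X=2201713.4938, Y=-952566.2950, Z=-5893681.8584
→ Helmert⁻¹: X=2201144.6377, Y=-952407.4280, Z=-5893585.0701
→ Helmert⁻¹: X=2201366.1656, Y=-952957.5913, Z=-5893030.5530
→ Helmert⁻¹: X=2201182.1300, Y=-952313.3489, Z=-5893428.9402
→ geod (Bowring, a=6378388.000): φ=-67.99048800°, λ=-23.39510600°, h=2801.5370 m

φ=-67.990488°, λ=-23.395106°, h=2801.537 m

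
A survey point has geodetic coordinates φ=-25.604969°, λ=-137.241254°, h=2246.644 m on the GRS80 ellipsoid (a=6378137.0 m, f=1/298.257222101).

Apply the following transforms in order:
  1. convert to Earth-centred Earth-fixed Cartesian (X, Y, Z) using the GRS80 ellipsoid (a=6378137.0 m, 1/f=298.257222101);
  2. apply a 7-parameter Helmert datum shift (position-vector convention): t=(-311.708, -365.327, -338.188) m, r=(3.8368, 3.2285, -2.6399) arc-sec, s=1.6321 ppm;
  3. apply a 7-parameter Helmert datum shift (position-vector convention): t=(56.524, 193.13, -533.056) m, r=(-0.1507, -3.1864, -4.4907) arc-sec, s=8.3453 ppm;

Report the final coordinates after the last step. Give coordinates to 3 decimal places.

start: φ=-25.604969°, λ=-137.241254°, h=2246.644 m
→ ECEF (a=6378137.000, f=1/298.257222101): X=-4227189.9163, Y=-3908770.9778, Z=-2740632.6685
→ Helmert 7p (PV): X=-4227601.4474, Y=-3909037.6026, Z=-2740981.8729
→ Helmert 7p (PV): X=-4227622.9671, Y=-3908787.0552, Z=-2741600.2562

X=-4227622.967 m, Y=-3908787.055 m, Z=-2741600.256 m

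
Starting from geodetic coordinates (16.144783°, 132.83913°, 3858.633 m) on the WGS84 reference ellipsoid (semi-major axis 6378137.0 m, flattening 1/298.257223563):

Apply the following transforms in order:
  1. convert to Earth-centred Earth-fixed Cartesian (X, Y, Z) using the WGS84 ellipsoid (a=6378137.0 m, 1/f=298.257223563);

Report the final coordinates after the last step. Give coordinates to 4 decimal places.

start: φ=16.144783°, λ=132.839130°, h=3858.633 m
→ ECEF (a=6378137.000, f=1/298.257223563): X=-4169330.6418, Y=4496303.9935, Z=1763196.3158

X=-4169330.6418 m, Y=4496303.9935 m, Z=1763196.3158 m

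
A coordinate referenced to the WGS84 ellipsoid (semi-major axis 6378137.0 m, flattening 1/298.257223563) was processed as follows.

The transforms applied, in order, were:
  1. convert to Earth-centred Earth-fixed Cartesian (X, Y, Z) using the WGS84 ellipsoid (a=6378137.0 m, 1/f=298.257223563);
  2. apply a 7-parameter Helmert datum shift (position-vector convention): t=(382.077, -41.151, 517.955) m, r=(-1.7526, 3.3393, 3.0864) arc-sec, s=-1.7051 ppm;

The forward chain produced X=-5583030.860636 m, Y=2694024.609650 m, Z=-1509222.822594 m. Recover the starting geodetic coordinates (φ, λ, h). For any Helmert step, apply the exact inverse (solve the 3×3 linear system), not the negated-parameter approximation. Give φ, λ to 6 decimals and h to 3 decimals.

start: X=-5583030.8606, Y=2694024.6097, Z=-1509222.8226 m
→ Helmert⁻¹: X=-5583357.7014, Y=2694166.7283, Z=-1509810.8511
→ geod (Bowring, a=6378137.000): φ=-13.77615400°, λ=154.24105400°, h=3657.4500 m

φ=-13.776154°, λ=154.241054°, h=3657.450 m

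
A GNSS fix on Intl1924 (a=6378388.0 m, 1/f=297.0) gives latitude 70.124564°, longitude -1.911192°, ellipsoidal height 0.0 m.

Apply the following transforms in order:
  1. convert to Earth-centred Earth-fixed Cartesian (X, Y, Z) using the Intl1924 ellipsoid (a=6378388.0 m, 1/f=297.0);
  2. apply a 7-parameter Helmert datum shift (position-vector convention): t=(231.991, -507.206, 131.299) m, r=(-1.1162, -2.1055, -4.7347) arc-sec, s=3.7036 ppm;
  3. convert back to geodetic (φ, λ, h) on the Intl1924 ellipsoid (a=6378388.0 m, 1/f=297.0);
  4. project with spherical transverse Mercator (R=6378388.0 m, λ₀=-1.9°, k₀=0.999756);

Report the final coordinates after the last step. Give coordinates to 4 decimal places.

E=-940.6449 m, N=7804510.2566 m

start: φ=70.124564°, λ=-1.911192°, h=0.000 m
→ ECEF (a=6378388.000, f=1/297.0): X=2173766.9211, Y=-72536.3634, Z=5975918.9329
→ Helmert 7p (PV): X=2173944.2969, Y=-73061.3971, Z=5976094.9462
→ geod (Bowring, a=6378388.000): φ=70.12345798°, λ=-1.92485830°, h=231.7742 m
→ tm (R=6378388.0, λ₀=-1.9°): E=-940.6449, N=7804510.2566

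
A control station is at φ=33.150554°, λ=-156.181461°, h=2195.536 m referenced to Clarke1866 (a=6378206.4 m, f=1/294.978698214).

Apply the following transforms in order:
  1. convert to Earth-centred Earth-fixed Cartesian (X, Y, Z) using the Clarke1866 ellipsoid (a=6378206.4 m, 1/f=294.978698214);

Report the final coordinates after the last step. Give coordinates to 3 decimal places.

start: φ=33.150554°, λ=-156.181461°, h=2195.536 m
→ ECEF (a=6378206.400, f=1/294.978698214): X=-4891882.0290, Y=-2159468.0794, Z=3468967.8228

X=-4891882.029 m, Y=-2159468.079 m, Z=3468967.823 m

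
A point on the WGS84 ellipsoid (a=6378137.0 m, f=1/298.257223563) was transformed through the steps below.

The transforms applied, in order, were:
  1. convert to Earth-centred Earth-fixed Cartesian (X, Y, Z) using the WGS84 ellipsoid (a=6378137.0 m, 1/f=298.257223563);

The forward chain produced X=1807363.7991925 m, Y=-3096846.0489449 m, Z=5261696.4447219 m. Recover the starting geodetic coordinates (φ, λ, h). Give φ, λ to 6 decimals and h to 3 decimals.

φ=55.905655°, λ=-59.731551°, h=3786.183 m

start: X=1807363.7992, Y=-3096846.0489, Z=5261696.4447 m
→ geod (Bowring, a=6378137.000): φ=55.90565500°, λ=-59.73155100°, h=3786.1830 m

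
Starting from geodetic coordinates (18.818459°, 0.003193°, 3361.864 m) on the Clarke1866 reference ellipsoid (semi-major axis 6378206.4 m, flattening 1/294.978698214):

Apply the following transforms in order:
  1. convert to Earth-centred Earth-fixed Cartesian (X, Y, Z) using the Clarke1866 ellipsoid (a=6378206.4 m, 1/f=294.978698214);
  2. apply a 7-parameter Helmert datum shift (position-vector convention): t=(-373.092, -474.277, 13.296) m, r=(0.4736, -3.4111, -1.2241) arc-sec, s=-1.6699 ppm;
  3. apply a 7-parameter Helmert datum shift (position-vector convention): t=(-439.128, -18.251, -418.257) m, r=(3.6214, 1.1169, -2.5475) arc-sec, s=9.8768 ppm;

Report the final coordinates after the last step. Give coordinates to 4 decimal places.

X=6041785.7270 m, Y=-306.8809 m, Z=2044979.7270 m

start: φ=18.818459°, λ=0.003193°, h=3361.864 m
→ ECEF (a=6378206.400, f=1/294.978698214): X=6042571.1089, Y=336.7426, Z=2045300.6929
→ Helmert 7p (PV): X=6042154.1043, Y=-178.0913, Z=2045410.5030
→ Helmert 7p (PV): X=6041785.7270, Y=-306.8809, Z=2044979.7270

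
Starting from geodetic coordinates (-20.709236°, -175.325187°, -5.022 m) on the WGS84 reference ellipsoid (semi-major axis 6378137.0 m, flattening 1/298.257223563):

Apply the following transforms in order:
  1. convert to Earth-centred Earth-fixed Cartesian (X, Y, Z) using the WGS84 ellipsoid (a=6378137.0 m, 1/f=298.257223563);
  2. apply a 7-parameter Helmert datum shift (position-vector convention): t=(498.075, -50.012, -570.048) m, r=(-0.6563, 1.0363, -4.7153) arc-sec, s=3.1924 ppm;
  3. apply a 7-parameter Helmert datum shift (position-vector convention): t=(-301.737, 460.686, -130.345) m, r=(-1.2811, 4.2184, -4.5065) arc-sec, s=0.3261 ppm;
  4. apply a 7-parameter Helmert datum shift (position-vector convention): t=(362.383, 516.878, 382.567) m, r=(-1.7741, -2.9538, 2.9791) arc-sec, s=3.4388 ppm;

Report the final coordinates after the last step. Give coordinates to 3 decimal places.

X=-5948187.737 m, Y=-485372.864 m, Z=-2241568.624 m

start: φ=-20.709236°, λ=-175.325187°, h=-5.022 m
→ ECEF (a=6378137.000, f=1/298.257223563): X=-5948665.3365, Y=-486436.7263, Z=-2241310.2987
→ Helmert 7p (PV): X=-5948208.6329, Y=-486359.4333, Z=-2241856.0671
→ Helmert 7p (PV): X=-5948568.7847, Y=-485782.8727, Z=-2241862.4733
→ Helmert 7p (PV): X=-5948187.7369, Y=-485372.8637, Z=-2241568.6237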